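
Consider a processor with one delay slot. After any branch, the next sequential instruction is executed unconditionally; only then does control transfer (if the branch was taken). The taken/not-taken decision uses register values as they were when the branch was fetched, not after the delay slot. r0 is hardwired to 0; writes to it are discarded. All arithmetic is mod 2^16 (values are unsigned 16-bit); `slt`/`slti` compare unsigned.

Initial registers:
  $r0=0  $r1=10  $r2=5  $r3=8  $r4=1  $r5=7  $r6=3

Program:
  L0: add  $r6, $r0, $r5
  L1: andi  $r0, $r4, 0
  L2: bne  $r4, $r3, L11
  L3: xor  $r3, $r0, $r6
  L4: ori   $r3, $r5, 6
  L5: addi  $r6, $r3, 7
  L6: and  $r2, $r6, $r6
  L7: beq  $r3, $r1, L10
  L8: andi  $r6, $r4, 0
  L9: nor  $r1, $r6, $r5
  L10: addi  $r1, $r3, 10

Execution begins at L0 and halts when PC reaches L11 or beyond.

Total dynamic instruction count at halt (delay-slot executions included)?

4

PC=0  add  $r6, $r0, $r5     | $r0=0 $r1=10 $r2=5 $r3=8 $r4=1 $r5=7 $r6=7
PC=1  andi  $r0, $r4, 0      | $r0=0 $r1=10 $r2=5 $r3=8 $r4=1 $r5=7 $r6=7
PC=2  bne  $r4, $r3, L11     | $r0=0 $r1=10 $r2=5 $r3=8 $r4=1 $r5=7 $r6=7  [TAKEN]
PC=3  xor  $r3, $r0, $r6     | $r0=0 $r1=10 $r2=5 $r3=7 $r4=1 $r5=7 $r6=7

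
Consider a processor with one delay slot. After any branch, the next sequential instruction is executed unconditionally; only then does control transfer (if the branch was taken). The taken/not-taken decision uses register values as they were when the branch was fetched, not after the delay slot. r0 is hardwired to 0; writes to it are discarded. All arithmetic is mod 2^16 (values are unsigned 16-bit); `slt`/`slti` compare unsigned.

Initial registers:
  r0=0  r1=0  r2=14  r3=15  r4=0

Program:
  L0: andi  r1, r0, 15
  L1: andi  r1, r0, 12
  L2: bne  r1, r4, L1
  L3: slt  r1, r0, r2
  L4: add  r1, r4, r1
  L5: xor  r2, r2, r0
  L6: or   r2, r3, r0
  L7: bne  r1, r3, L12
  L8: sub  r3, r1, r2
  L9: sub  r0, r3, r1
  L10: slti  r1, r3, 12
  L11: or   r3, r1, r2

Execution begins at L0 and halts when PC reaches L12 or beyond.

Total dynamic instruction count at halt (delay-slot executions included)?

  step pc=0: andi  r1, r0, 15  regs=(0,0,14,15,0)
  step pc=1: andi  r1, r0, 12  regs=(0,0,14,15,0)
  step pc=2: bne  r1, r4, L1  cond=F  regs=(0,0,14,15,0)
  step pc=3: slt  r1, r0, r2  regs=(0,1,14,15,0)
  step pc=4: add  r1, r4, r1  regs=(0,1,14,15,0)
  step pc=5: xor  r2, r2, r0  regs=(0,1,14,15,0)
  step pc=6: or   r2, r3, r0  regs=(0,1,15,15,0)
  step pc=7: bne  r1, r3, L12  cond=T  regs=(0,1,15,15,0)
  step pc=8: sub  r3, r1, r2  regs=(0,1,15,65522,0)

9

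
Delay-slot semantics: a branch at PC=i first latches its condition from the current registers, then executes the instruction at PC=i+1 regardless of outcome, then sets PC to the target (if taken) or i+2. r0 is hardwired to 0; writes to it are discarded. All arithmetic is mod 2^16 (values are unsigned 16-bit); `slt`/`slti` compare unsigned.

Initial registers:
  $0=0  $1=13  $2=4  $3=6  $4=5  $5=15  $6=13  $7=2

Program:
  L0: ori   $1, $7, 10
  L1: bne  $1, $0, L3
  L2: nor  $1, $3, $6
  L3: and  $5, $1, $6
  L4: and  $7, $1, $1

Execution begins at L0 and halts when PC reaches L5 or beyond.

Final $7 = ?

65520

[0] ori   $1, $7, 10  →  {$0:0, $1:10, $2:4, $3:6, $4:5, $5:15, $6:13, $7:2}
[1] bne  $1, $0, L3  →  {$0:0, $1:10, $2:4, $3:6, $4:5, $5:15, $6:13, $7:2}  ⟨branch taken⟩
[2] nor  $1, $3, $6  →  {$0:0, $1:65520, $2:4, $3:6, $4:5, $5:15, $6:13, $7:2}
[3] and  $5, $1, $6  →  {$0:0, $1:65520, $2:4, $3:6, $4:5, $5:0, $6:13, $7:2}
[4] and  $7, $1, $1  →  {$0:0, $1:65520, $2:4, $3:6, $4:5, $5:0, $6:13, $7:65520}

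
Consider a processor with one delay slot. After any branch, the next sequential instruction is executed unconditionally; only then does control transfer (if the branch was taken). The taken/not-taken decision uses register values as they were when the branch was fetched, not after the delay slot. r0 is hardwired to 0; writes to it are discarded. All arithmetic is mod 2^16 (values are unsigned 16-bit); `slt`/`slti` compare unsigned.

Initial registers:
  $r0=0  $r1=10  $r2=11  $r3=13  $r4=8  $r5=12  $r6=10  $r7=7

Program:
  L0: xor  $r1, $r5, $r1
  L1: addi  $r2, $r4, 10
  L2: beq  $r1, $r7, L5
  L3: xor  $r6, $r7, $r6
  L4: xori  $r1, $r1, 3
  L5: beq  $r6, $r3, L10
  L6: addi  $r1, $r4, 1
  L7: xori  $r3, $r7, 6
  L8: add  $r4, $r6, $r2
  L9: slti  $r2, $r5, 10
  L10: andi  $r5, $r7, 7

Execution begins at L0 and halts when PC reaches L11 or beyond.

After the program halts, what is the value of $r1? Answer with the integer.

#0 xor  $r1, $r5, $r1 ; 0/6/11/13/8/12/10/7
#1 addi  $r2, $r4, 10 ; 0/6/18/13/8/12/10/7
#2 beq  $r1, $r7, L5 ; 0/6/18/13/8/12/10/7 ; →fallthru
#3 xor  $r6, $r7, $r6 ; 0/6/18/13/8/12/13/7
#4 xori  $r1, $r1, 3 ; 0/5/18/13/8/12/13/7
#5 beq  $r6, $r3, L10 ; 0/5/18/13/8/12/13/7 ; →target
#6 addi  $r1, $r4, 1 ; 0/9/18/13/8/12/13/7
#10 andi  $r5, $r7, 7 ; 0/9/18/13/8/7/13/7

9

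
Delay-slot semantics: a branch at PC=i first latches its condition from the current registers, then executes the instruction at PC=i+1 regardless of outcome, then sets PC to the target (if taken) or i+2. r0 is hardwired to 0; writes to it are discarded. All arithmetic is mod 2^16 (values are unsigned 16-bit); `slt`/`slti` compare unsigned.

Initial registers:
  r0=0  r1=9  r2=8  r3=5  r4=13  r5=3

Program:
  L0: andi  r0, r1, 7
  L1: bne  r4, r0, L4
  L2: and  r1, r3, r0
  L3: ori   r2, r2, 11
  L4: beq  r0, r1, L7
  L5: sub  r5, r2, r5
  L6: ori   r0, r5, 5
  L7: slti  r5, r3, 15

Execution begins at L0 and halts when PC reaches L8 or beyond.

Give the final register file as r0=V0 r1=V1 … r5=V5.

r0=0 r1=0 r2=8 r3=5 r4=13 r5=1

  step pc=0: andi  r0, r1, 7  regs=(0,9,8,5,13,3)
  step pc=1: bne  r4, r0, L4  cond=T  regs=(0,9,8,5,13,3)
  step pc=2: and  r1, r3, r0  regs=(0,0,8,5,13,3)
  step pc=4: beq  r0, r1, L7  cond=T  regs=(0,0,8,5,13,3)
  step pc=5: sub  r5, r2, r5  regs=(0,0,8,5,13,5)
  step pc=7: slti  r5, r3, 15  regs=(0,0,8,5,13,1)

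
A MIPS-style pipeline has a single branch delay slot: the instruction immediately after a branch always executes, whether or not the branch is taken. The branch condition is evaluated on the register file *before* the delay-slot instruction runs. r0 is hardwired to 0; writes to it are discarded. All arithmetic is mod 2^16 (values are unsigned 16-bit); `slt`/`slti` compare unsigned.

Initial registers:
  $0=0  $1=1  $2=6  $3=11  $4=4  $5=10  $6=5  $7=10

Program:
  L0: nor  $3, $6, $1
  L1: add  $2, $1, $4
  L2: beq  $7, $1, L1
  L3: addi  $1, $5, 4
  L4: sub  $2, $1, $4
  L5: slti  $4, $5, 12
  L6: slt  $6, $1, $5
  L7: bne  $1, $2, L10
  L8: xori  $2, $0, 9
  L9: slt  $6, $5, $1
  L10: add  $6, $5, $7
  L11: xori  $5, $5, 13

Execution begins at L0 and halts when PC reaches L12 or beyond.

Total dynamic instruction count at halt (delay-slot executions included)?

11

  step pc=0: nor  $3, $6, $1  regs=(0,1,6,65530,4,10,5,10)
  step pc=1: add  $2, $1, $4  regs=(0,1,5,65530,4,10,5,10)
  step pc=2: beq  $7, $1, L1  cond=F  regs=(0,1,5,65530,4,10,5,10)
  step pc=3: addi  $1, $5, 4  regs=(0,14,5,65530,4,10,5,10)
  step pc=4: sub  $2, $1, $4  regs=(0,14,10,65530,4,10,5,10)
  step pc=5: slti  $4, $5, 12  regs=(0,14,10,65530,1,10,5,10)
  step pc=6: slt  $6, $1, $5  regs=(0,14,10,65530,1,10,0,10)
  step pc=7: bne  $1, $2, L10  cond=T  regs=(0,14,10,65530,1,10,0,10)
  step pc=8: xori  $2, $0, 9  regs=(0,14,9,65530,1,10,0,10)
  step pc=10: add  $6, $5, $7  regs=(0,14,9,65530,1,10,20,10)
  step pc=11: xori  $5, $5, 13  regs=(0,14,9,65530,1,7,20,10)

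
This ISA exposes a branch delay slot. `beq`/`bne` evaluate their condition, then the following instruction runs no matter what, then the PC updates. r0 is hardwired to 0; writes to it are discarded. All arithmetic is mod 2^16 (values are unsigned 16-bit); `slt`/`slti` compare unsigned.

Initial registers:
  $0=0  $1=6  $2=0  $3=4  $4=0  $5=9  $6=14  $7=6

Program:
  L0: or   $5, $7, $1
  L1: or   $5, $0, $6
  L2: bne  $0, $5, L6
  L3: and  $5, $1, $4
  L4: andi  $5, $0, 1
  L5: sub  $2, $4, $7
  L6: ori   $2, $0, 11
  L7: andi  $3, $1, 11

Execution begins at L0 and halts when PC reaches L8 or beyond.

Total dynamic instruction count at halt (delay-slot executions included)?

6

  step pc=0: or   $5, $7, $1  regs=(0,6,0,4,0,6,14,6)
  step pc=1: or   $5, $0, $6  regs=(0,6,0,4,0,14,14,6)
  step pc=2: bne  $0, $5, L6  cond=T  regs=(0,6,0,4,0,14,14,6)
  step pc=3: and  $5, $1, $4  regs=(0,6,0,4,0,0,14,6)
  step pc=6: ori   $2, $0, 11  regs=(0,6,11,4,0,0,14,6)
  step pc=7: andi  $3, $1, 11  regs=(0,6,11,2,0,0,14,6)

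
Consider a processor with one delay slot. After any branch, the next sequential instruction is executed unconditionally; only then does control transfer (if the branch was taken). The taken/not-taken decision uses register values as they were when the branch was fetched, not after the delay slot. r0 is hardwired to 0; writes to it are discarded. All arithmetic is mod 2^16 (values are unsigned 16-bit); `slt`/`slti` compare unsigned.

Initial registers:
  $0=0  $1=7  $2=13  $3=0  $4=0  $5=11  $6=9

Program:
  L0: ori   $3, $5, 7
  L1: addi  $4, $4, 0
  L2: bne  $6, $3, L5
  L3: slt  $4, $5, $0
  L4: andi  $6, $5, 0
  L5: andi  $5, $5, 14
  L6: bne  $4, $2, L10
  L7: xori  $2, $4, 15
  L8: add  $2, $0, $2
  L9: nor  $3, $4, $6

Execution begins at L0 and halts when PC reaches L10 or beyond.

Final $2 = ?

PC=0  ori   $3, $5, 7        | $0=0 $1=7 $2=13 $3=15 $4=0 $5=11 $6=9
PC=1  addi  $4, $4, 0        | $0=0 $1=7 $2=13 $3=15 $4=0 $5=11 $6=9
PC=2  bne  $6, $3, L5        | $0=0 $1=7 $2=13 $3=15 $4=0 $5=11 $6=9  [TAKEN]
PC=3  slt  $4, $5, $0        | $0=0 $1=7 $2=13 $3=15 $4=0 $5=11 $6=9
PC=5  andi  $5, $5, 14       | $0=0 $1=7 $2=13 $3=15 $4=0 $5=10 $6=9
PC=6  bne  $4, $2, L10       | $0=0 $1=7 $2=13 $3=15 $4=0 $5=10 $6=9  [TAKEN]
PC=7  xori  $2, $4, 15       | $0=0 $1=7 $2=15 $3=15 $4=0 $5=10 $6=9

15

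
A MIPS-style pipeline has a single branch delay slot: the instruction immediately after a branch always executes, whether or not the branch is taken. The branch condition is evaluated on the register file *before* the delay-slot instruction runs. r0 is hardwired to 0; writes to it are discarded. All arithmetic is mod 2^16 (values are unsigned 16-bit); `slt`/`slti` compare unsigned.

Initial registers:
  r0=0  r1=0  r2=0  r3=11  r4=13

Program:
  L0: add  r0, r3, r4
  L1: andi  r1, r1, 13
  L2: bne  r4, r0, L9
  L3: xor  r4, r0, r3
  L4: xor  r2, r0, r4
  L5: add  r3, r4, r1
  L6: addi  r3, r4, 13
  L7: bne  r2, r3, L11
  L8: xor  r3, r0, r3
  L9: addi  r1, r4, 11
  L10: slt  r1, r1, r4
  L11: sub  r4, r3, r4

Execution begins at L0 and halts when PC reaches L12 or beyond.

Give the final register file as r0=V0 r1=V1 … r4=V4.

  step pc=0: add  r0, r3, r4  regs=(0,0,0,11,13)
  step pc=1: andi  r1, r1, 13  regs=(0,0,0,11,13)
  step pc=2: bne  r4, r0, L9  cond=T  regs=(0,0,0,11,13)
  step pc=3: xor  r4, r0, r3  regs=(0,0,0,11,11)
  step pc=9: addi  r1, r4, 11  regs=(0,22,0,11,11)
  step pc=10: slt  r1, r1, r4  regs=(0,0,0,11,11)
  step pc=11: sub  r4, r3, r4  regs=(0,0,0,11,0)

r0=0 r1=0 r2=0 r3=11 r4=0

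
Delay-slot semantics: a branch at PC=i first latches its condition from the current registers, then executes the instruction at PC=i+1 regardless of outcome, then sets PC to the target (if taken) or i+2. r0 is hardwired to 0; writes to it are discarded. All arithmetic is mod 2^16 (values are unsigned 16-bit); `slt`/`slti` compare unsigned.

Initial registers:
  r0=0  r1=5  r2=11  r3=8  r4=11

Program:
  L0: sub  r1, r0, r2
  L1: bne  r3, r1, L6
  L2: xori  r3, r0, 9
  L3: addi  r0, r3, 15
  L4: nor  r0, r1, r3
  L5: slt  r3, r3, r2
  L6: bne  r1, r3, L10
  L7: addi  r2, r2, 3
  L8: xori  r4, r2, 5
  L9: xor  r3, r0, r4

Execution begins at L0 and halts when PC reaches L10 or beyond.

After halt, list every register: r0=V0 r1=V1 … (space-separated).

[0] sub  r1, r0, r2  →  {r0:0, r1:65525, r2:11, r3:8, r4:11}
[1] bne  r3, r1, L6  →  {r0:0, r1:65525, r2:11, r3:8, r4:11}  ⟨branch taken⟩
[2] xori  r3, r0, 9  →  {r0:0, r1:65525, r2:11, r3:9, r4:11}
[6] bne  r1, r3, L10  →  {r0:0, r1:65525, r2:11, r3:9, r4:11}  ⟨branch taken⟩
[7] addi  r2, r2, 3  →  {r0:0, r1:65525, r2:14, r3:9, r4:11}

r0=0 r1=65525 r2=14 r3=9 r4=11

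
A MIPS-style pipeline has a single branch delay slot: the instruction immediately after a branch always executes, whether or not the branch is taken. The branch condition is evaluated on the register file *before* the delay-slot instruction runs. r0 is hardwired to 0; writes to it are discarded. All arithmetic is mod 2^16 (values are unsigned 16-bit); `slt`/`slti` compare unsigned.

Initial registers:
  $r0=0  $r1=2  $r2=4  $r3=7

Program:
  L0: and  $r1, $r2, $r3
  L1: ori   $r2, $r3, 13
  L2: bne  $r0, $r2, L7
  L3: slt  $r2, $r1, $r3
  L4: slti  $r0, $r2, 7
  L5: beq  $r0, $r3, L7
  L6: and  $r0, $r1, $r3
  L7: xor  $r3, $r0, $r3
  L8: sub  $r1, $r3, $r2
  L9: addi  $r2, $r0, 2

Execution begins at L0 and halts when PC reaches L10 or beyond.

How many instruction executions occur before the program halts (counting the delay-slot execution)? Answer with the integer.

[0] and  $r1, $r2, $r3  →  {$r0:0, $r1:4, $r2:4, $r3:7}
[1] ori   $r2, $r3, 13  →  {$r0:0, $r1:4, $r2:15, $r3:7}
[2] bne  $r0, $r2, L7  →  {$r0:0, $r1:4, $r2:15, $r3:7}  ⟨branch taken⟩
[3] slt  $r2, $r1, $r3  →  {$r0:0, $r1:4, $r2:1, $r3:7}
[7] xor  $r3, $r0, $r3  →  {$r0:0, $r1:4, $r2:1, $r3:7}
[8] sub  $r1, $r3, $r2  →  {$r0:0, $r1:6, $r2:1, $r3:7}
[9] addi  $r2, $r0, 2  →  {$r0:0, $r1:6, $r2:2, $r3:7}

7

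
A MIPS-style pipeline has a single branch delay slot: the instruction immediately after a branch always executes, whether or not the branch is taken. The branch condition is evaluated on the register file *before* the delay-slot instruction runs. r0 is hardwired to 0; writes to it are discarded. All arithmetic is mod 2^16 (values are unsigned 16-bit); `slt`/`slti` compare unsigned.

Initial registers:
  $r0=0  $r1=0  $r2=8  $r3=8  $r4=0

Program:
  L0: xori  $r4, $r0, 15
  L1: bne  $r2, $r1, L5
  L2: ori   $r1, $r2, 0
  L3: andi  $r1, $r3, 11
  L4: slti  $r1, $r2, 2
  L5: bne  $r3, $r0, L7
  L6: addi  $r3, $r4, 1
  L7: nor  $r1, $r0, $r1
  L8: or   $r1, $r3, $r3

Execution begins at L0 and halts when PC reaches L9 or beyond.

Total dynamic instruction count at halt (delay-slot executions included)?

7

[0] xori  $r4, $r0, 15  →  {$r0:0, $r1:0, $r2:8, $r3:8, $r4:15}
[1] bne  $r2, $r1, L5  →  {$r0:0, $r1:0, $r2:8, $r3:8, $r4:15}  ⟨branch taken⟩
[2] ori   $r1, $r2, 0  →  {$r0:0, $r1:8, $r2:8, $r3:8, $r4:15}
[5] bne  $r3, $r0, L7  →  {$r0:0, $r1:8, $r2:8, $r3:8, $r4:15}  ⟨branch taken⟩
[6] addi  $r3, $r4, 1  →  {$r0:0, $r1:8, $r2:8, $r3:16, $r4:15}
[7] nor  $r1, $r0, $r1  →  {$r0:0, $r1:65527, $r2:8, $r3:16, $r4:15}
[8] or   $r1, $r3, $r3  →  {$r0:0, $r1:16, $r2:8, $r3:16, $r4:15}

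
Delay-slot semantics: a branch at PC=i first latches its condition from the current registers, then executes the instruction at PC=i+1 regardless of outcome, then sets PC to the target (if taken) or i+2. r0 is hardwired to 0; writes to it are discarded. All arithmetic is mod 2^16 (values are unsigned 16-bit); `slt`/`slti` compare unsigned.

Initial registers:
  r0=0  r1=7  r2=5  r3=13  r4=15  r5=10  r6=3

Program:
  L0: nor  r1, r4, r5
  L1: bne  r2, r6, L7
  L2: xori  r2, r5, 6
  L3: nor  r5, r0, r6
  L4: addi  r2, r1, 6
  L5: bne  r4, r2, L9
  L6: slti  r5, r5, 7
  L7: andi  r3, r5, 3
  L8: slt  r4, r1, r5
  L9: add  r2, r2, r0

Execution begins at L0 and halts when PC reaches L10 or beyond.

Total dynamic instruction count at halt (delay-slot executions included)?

#0 nor  r1, r4, r5 ; 0/65520/5/13/15/10/3
#1 bne  r2, r6, L7 ; 0/65520/5/13/15/10/3 ; →target
#2 xori  r2, r5, 6 ; 0/65520/12/13/15/10/3
#7 andi  r3, r5, 3 ; 0/65520/12/2/15/10/3
#8 slt  r4, r1, r5 ; 0/65520/12/2/0/10/3
#9 add  r2, r2, r0 ; 0/65520/12/2/0/10/3

6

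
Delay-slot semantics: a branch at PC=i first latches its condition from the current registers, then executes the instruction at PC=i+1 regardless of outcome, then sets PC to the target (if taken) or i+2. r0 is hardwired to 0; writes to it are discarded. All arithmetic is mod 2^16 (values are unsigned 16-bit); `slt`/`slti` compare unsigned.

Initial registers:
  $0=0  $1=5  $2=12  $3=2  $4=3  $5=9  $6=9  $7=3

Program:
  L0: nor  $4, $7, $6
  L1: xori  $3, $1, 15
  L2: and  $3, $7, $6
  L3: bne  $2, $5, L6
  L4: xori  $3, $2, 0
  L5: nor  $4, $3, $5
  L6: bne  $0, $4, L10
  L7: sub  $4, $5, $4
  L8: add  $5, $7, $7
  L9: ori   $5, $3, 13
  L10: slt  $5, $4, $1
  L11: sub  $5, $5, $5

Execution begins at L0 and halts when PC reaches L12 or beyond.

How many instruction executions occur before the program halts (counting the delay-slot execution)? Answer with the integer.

[0] nor  $4, $7, $6  →  {$0:0, $1:5, $2:12, $3:2, $4:65524, $5:9, $6:9, $7:3}
[1] xori  $3, $1, 15  →  {$0:0, $1:5, $2:12, $3:10, $4:65524, $5:9, $6:9, $7:3}
[2] and  $3, $7, $6  →  {$0:0, $1:5, $2:12, $3:1, $4:65524, $5:9, $6:9, $7:3}
[3] bne  $2, $5, L6  →  {$0:0, $1:5, $2:12, $3:1, $4:65524, $5:9, $6:9, $7:3}  ⟨branch taken⟩
[4] xori  $3, $2, 0  →  {$0:0, $1:5, $2:12, $3:12, $4:65524, $5:9, $6:9, $7:3}
[6] bne  $0, $4, L10  →  {$0:0, $1:5, $2:12, $3:12, $4:65524, $5:9, $6:9, $7:3}  ⟨branch taken⟩
[7] sub  $4, $5, $4  →  {$0:0, $1:5, $2:12, $3:12, $4:21, $5:9, $6:9, $7:3}
[10] slt  $5, $4, $1  →  {$0:0, $1:5, $2:12, $3:12, $4:21, $5:0, $6:9, $7:3}
[11] sub  $5, $5, $5  →  {$0:0, $1:5, $2:12, $3:12, $4:21, $5:0, $6:9, $7:3}

9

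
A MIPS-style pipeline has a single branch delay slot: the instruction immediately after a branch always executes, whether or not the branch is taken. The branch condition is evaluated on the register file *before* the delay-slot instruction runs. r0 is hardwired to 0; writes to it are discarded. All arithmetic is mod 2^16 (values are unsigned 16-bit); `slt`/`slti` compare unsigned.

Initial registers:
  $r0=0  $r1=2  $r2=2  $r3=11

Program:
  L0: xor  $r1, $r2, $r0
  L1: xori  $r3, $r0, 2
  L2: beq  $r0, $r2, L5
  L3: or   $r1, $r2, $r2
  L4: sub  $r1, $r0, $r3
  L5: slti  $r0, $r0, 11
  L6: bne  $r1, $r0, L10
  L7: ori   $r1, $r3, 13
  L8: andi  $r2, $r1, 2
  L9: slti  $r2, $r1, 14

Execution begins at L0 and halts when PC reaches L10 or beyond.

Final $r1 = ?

15

  step pc=0: xor  $r1, $r2, $r0  regs=(0,2,2,11)
  step pc=1: xori  $r3, $r0, 2  regs=(0,2,2,2)
  step pc=2: beq  $r0, $r2, L5  cond=F  regs=(0,2,2,2)
  step pc=3: or   $r1, $r2, $r2  regs=(0,2,2,2)
  step pc=4: sub  $r1, $r0, $r3  regs=(0,65534,2,2)
  step pc=5: slti  $r0, $r0, 11  regs=(0,65534,2,2)
  step pc=6: bne  $r1, $r0, L10  cond=T  regs=(0,65534,2,2)
  step pc=7: ori   $r1, $r3, 13  regs=(0,15,2,2)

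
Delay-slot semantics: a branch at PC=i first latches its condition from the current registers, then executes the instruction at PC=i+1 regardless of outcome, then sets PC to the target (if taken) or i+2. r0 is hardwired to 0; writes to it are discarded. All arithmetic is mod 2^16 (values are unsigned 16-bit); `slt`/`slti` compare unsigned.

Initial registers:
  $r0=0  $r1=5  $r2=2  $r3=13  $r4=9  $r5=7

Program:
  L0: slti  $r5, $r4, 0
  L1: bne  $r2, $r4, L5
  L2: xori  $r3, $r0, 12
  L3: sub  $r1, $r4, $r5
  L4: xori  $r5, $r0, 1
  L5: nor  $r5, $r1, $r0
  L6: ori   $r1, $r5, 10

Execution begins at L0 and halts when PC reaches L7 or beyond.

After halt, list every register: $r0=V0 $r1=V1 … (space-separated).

$r0=0 $r1=65530 $r2=2 $r3=12 $r4=9 $r5=65530

#0 slti  $r5, $r4, 0 ; 0/5/2/13/9/0
#1 bne  $r2, $r4, L5 ; 0/5/2/13/9/0 ; →target
#2 xori  $r3, $r0, 12 ; 0/5/2/12/9/0
#5 nor  $r5, $r1, $r0 ; 0/5/2/12/9/65530
#6 ori   $r1, $r5, 10 ; 0/65530/2/12/9/65530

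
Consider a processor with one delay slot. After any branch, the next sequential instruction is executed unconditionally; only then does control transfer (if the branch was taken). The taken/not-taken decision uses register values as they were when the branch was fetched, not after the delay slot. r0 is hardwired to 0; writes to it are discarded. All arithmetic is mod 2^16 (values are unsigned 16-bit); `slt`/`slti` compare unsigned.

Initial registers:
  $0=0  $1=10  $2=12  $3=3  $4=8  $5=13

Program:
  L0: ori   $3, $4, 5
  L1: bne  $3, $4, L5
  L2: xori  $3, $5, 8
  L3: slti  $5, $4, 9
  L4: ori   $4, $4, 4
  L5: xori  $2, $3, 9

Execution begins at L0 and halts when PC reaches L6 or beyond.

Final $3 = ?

#0 ori   $3, $4, 5 ; 0/10/12/13/8/13
#1 bne  $3, $4, L5 ; 0/10/12/13/8/13 ; →target
#2 xori  $3, $5, 8 ; 0/10/12/5/8/13
#5 xori  $2, $3, 9 ; 0/10/12/5/8/13

5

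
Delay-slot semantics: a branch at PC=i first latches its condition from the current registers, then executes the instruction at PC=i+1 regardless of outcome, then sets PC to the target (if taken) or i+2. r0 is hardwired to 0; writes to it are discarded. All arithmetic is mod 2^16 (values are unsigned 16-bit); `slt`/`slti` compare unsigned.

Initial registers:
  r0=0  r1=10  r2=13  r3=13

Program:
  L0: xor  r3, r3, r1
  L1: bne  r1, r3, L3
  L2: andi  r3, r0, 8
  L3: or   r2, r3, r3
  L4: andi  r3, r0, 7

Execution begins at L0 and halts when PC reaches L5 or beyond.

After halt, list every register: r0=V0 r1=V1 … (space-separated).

r0=0 r1=10 r2=0 r3=0

PC=0  xor  r3, r3, r1        | r0=0 r1=10 r2=13 r3=7
PC=1  bne  r1, r3, L3        | r0=0 r1=10 r2=13 r3=7  [TAKEN]
PC=2  andi  r3, r0, 8        | r0=0 r1=10 r2=13 r3=0
PC=3  or   r2, r3, r3        | r0=0 r1=10 r2=0 r3=0
PC=4  andi  r3, r0, 7        | r0=0 r1=10 r2=0 r3=0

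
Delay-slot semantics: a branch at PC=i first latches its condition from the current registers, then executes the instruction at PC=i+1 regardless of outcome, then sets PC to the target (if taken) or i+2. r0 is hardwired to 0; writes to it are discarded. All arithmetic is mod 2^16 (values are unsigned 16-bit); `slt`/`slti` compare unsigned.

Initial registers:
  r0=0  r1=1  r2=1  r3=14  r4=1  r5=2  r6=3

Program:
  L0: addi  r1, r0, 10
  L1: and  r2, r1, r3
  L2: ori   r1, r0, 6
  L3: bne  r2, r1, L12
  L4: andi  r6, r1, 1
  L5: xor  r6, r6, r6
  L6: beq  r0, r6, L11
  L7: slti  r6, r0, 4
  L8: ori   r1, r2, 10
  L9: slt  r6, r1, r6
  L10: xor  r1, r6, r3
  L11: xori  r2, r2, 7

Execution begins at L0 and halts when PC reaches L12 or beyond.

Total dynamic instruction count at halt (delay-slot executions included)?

[0] addi  r1, r0, 10  →  {r0:0, r1:10, r2:1, r3:14, r4:1, r5:2, r6:3}
[1] and  r2, r1, r3  →  {r0:0, r1:10, r2:10, r3:14, r4:1, r5:2, r6:3}
[2] ori   r1, r0, 6  →  {r0:0, r1:6, r2:10, r3:14, r4:1, r5:2, r6:3}
[3] bne  r2, r1, L12  →  {r0:0, r1:6, r2:10, r3:14, r4:1, r5:2, r6:3}  ⟨branch taken⟩
[4] andi  r6, r1, 1  →  {r0:0, r1:6, r2:10, r3:14, r4:1, r5:2, r6:0}

5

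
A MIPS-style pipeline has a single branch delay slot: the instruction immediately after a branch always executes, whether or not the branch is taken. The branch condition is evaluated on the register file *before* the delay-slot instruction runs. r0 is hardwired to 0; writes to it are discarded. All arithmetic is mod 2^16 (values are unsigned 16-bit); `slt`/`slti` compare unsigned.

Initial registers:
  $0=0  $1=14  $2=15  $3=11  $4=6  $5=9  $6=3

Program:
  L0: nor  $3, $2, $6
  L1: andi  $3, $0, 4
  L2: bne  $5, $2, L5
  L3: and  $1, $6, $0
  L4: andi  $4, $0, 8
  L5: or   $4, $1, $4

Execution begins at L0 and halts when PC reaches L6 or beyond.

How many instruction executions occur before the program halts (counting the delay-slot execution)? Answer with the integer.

5

#0 nor  $3, $2, $6 ; 0/14/15/65520/6/9/3
#1 andi  $3, $0, 4 ; 0/14/15/0/6/9/3
#2 bne  $5, $2, L5 ; 0/14/15/0/6/9/3 ; →target
#3 and  $1, $6, $0 ; 0/0/15/0/6/9/3
#5 or   $4, $1, $4 ; 0/0/15/0/6/9/3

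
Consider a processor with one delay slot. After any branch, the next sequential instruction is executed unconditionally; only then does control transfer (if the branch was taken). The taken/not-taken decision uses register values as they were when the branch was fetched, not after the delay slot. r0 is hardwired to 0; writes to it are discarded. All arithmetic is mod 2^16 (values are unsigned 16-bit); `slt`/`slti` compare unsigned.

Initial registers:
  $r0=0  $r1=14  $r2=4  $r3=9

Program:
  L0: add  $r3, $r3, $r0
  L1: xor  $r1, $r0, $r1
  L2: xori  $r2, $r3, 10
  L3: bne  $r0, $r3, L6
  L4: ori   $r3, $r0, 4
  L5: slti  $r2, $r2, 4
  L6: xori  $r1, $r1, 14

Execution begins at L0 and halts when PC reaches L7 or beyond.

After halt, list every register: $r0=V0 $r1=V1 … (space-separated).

$r0=0 $r1=0 $r2=3 $r3=4

PC=0  add  $r3, $r3, $r0     | $r0=0 $r1=14 $r2=4 $r3=9
PC=1  xor  $r1, $r0, $r1     | $r0=0 $r1=14 $r2=4 $r3=9
PC=2  xori  $r2, $r3, 10     | $r0=0 $r1=14 $r2=3 $r3=9
PC=3  bne  $r0, $r3, L6      | $r0=0 $r1=14 $r2=3 $r3=9  [TAKEN]
PC=4  ori   $r3, $r0, 4      | $r0=0 $r1=14 $r2=3 $r3=4
PC=6  xori  $r1, $r1, 14     | $r0=0 $r1=0 $r2=3 $r3=4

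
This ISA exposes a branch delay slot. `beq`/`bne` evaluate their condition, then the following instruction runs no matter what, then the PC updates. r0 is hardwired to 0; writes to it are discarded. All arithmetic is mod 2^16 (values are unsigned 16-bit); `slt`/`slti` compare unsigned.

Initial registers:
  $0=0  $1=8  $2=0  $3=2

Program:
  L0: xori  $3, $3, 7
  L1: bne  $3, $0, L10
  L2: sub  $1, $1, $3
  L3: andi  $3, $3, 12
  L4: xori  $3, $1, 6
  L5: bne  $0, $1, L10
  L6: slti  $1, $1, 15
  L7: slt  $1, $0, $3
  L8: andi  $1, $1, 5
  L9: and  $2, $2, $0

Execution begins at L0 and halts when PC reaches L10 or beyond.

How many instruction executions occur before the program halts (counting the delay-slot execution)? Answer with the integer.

3

[0] xori  $3, $3, 7  →  {$0:0, $1:8, $2:0, $3:5}
[1] bne  $3, $0, L10  →  {$0:0, $1:8, $2:0, $3:5}  ⟨branch taken⟩
[2] sub  $1, $1, $3  →  {$0:0, $1:3, $2:0, $3:5}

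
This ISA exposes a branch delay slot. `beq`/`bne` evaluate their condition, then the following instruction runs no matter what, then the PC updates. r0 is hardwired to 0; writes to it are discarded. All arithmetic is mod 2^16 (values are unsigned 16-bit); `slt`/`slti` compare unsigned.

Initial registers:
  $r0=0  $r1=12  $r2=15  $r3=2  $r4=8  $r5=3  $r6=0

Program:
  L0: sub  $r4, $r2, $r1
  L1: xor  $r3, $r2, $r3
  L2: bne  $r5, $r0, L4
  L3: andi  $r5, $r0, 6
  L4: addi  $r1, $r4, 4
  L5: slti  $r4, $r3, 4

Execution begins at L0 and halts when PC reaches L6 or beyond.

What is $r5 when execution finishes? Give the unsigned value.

[0] sub  $r4, $r2, $r1  →  {$r0:0, $r1:12, $r2:15, $r3:2, $r4:3, $r5:3, $r6:0}
[1] xor  $r3, $r2, $r3  →  {$r0:0, $r1:12, $r2:15, $r3:13, $r4:3, $r5:3, $r6:0}
[2] bne  $r5, $r0, L4  →  {$r0:0, $r1:12, $r2:15, $r3:13, $r4:3, $r5:3, $r6:0}  ⟨branch taken⟩
[3] andi  $r5, $r0, 6  →  {$r0:0, $r1:12, $r2:15, $r3:13, $r4:3, $r5:0, $r6:0}
[4] addi  $r1, $r4, 4  →  {$r0:0, $r1:7, $r2:15, $r3:13, $r4:3, $r5:0, $r6:0}
[5] slti  $r4, $r3, 4  →  {$r0:0, $r1:7, $r2:15, $r3:13, $r4:0, $r5:0, $r6:0}

0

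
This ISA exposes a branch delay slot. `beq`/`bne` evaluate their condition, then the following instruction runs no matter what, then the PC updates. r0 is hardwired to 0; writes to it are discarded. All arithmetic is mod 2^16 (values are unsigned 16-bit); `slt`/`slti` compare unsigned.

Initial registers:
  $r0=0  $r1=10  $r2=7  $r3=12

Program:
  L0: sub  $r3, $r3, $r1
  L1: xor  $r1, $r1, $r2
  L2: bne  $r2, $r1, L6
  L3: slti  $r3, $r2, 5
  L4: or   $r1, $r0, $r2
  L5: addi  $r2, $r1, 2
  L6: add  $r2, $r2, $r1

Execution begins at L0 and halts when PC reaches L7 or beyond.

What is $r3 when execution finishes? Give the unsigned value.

#0 sub  $r3, $r3, $r1 ; 0/10/7/2
#1 xor  $r1, $r1, $r2 ; 0/13/7/2
#2 bne  $r2, $r1, L6 ; 0/13/7/2 ; →target
#3 slti  $r3, $r2, 5 ; 0/13/7/0
#6 add  $r2, $r2, $r1 ; 0/13/20/0

0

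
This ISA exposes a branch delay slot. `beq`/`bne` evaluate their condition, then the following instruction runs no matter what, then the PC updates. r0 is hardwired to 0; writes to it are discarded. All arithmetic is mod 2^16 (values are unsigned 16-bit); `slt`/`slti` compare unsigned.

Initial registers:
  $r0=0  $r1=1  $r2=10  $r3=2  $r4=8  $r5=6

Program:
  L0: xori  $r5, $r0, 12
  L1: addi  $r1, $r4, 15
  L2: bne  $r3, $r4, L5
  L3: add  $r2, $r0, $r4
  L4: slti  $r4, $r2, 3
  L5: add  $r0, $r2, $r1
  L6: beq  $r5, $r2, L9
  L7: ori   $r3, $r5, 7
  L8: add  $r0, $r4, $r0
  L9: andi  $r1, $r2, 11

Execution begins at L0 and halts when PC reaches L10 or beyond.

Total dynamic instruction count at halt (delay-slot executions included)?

9

  step pc=0: xori  $r5, $r0, 12  regs=(0,1,10,2,8,12)
  step pc=1: addi  $r1, $r4, 15  regs=(0,23,10,2,8,12)
  step pc=2: bne  $r3, $r4, L5  cond=T  regs=(0,23,10,2,8,12)
  step pc=3: add  $r2, $r0, $r4  regs=(0,23,8,2,8,12)
  step pc=5: add  $r0, $r2, $r1  regs=(0,23,8,2,8,12)
  step pc=6: beq  $r5, $r2, L9  cond=F  regs=(0,23,8,2,8,12)
  step pc=7: ori   $r3, $r5, 7  regs=(0,23,8,15,8,12)
  step pc=8: add  $r0, $r4, $r0  regs=(0,23,8,15,8,12)
  step pc=9: andi  $r1, $r2, 11  regs=(0,8,8,15,8,12)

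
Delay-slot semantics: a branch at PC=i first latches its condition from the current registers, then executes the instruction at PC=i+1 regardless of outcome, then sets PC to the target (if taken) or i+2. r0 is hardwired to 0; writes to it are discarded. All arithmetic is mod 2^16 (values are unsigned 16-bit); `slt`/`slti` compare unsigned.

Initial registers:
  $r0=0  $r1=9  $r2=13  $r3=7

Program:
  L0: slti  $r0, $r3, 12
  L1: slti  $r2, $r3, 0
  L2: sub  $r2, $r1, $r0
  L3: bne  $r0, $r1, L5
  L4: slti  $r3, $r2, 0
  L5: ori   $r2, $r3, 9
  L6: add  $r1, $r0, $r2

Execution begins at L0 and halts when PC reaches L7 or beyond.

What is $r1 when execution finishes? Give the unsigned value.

9

PC=0  slti  $r0, $r3, 12     | $r0=0 $r1=9 $r2=13 $r3=7
PC=1  slti  $r2, $r3, 0      | $r0=0 $r1=9 $r2=0 $r3=7
PC=2  sub  $r2, $r1, $r0     | $r0=0 $r1=9 $r2=9 $r3=7
PC=3  bne  $r0, $r1, L5      | $r0=0 $r1=9 $r2=9 $r3=7  [TAKEN]
PC=4  slti  $r3, $r2, 0      | $r0=0 $r1=9 $r2=9 $r3=0
PC=5  ori   $r2, $r3, 9      | $r0=0 $r1=9 $r2=9 $r3=0
PC=6  add  $r1, $r0, $r2     | $r0=0 $r1=9 $r2=9 $r3=0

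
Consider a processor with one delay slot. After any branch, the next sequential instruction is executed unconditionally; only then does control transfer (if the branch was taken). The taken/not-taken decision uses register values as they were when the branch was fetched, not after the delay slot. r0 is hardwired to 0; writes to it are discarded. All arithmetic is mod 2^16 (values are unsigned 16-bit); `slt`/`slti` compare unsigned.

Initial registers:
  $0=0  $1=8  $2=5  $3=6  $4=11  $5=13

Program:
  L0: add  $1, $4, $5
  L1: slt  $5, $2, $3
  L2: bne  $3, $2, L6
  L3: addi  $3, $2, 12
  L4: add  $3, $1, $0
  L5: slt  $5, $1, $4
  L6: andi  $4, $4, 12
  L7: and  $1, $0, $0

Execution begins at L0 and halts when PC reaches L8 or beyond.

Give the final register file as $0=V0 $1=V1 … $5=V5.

$0=0 $1=0 $2=5 $3=17 $4=8 $5=1

#0 add  $1, $4, $5 ; 0/24/5/6/11/13
#1 slt  $5, $2, $3 ; 0/24/5/6/11/1
#2 bne  $3, $2, L6 ; 0/24/5/6/11/1 ; →target
#3 addi  $3, $2, 12 ; 0/24/5/17/11/1
#6 andi  $4, $4, 12 ; 0/24/5/17/8/1
#7 and  $1, $0, $0 ; 0/0/5/17/8/1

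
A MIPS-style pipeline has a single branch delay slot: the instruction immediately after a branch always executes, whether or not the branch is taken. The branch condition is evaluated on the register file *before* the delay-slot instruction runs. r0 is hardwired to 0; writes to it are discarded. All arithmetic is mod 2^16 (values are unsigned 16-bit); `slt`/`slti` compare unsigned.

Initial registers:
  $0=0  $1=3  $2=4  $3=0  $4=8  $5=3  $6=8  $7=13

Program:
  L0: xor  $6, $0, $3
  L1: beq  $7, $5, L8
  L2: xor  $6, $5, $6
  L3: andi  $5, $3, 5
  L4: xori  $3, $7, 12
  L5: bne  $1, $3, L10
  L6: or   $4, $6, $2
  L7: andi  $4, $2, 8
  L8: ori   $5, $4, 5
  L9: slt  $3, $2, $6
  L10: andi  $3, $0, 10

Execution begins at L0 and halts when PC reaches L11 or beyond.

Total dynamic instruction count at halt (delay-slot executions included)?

8

  step pc=0: xor  $6, $0, $3  regs=(0,3,4,0,8,3,0,13)
  step pc=1: beq  $7, $5, L8  cond=F  regs=(0,3,4,0,8,3,0,13)
  step pc=2: xor  $6, $5, $6  regs=(0,3,4,0,8,3,3,13)
  step pc=3: andi  $5, $3, 5  regs=(0,3,4,0,8,0,3,13)
  step pc=4: xori  $3, $7, 12  regs=(0,3,4,1,8,0,3,13)
  step pc=5: bne  $1, $3, L10  cond=T  regs=(0,3,4,1,8,0,3,13)
  step pc=6: or   $4, $6, $2  regs=(0,3,4,1,7,0,3,13)
  step pc=10: andi  $3, $0, 10  regs=(0,3,4,0,7,0,3,13)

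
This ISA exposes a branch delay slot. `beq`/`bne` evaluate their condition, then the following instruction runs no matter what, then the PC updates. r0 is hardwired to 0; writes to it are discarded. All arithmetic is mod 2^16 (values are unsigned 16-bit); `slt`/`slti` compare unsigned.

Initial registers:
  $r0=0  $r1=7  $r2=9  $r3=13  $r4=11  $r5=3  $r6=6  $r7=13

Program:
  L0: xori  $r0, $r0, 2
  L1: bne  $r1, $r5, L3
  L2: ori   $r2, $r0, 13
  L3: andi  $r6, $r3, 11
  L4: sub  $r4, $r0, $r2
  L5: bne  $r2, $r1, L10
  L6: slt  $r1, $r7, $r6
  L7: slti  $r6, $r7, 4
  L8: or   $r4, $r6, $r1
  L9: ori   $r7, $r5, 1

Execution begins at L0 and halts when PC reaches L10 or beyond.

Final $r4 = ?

65523

PC=0  xori  $r0, $r0, 2      | $r0=0 $r1=7 $r2=9 $r3=13 $r4=11 $r5=3 $r6=6 $r7=13
PC=1  bne  $r1, $r5, L3      | $r0=0 $r1=7 $r2=9 $r3=13 $r4=11 $r5=3 $r6=6 $r7=13  [TAKEN]
PC=2  ori   $r2, $r0, 13     | $r0=0 $r1=7 $r2=13 $r3=13 $r4=11 $r5=3 $r6=6 $r7=13
PC=3  andi  $r6, $r3, 11     | $r0=0 $r1=7 $r2=13 $r3=13 $r4=11 $r5=3 $r6=9 $r7=13
PC=4  sub  $r4, $r0, $r2     | $r0=0 $r1=7 $r2=13 $r3=13 $r4=65523 $r5=3 $r6=9 $r7=13
PC=5  bne  $r2, $r1, L10     | $r0=0 $r1=7 $r2=13 $r3=13 $r4=65523 $r5=3 $r6=9 $r7=13  [TAKEN]
PC=6  slt  $r1, $r7, $r6     | $r0=0 $r1=0 $r2=13 $r3=13 $r4=65523 $r5=3 $r6=9 $r7=13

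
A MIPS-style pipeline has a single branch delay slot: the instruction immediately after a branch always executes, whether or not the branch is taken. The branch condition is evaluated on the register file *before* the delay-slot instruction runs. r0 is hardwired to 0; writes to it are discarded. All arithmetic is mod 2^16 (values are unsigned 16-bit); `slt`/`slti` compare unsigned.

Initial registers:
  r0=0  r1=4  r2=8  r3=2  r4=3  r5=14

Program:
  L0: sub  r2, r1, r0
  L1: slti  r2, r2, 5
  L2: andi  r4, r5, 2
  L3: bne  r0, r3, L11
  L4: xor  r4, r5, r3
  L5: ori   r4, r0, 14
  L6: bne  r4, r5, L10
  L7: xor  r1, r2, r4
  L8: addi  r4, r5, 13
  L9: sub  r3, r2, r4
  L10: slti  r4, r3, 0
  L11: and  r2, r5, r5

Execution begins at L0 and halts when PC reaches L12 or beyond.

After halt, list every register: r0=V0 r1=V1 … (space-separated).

#0 sub  r2, r1, r0 ; 0/4/4/2/3/14
#1 slti  r2, r2, 5 ; 0/4/1/2/3/14
#2 andi  r4, r5, 2 ; 0/4/1/2/2/14
#3 bne  r0, r3, L11 ; 0/4/1/2/2/14 ; →target
#4 xor  r4, r5, r3 ; 0/4/1/2/12/14
#11 and  r2, r5, r5 ; 0/4/14/2/12/14

r0=0 r1=4 r2=14 r3=2 r4=12 r5=14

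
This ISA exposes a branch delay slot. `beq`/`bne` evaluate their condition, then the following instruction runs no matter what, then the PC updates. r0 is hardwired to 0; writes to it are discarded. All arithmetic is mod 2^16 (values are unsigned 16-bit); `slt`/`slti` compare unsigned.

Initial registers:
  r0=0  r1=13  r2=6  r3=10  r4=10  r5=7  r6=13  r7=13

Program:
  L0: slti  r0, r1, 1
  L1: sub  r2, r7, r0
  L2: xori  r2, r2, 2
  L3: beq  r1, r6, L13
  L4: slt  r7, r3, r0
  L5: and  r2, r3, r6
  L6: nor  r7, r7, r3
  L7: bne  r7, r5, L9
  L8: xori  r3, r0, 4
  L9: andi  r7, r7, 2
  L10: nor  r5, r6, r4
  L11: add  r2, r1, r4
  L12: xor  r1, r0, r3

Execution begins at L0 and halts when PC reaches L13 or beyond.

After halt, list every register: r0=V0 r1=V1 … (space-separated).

  step pc=0: slti  r0, r1, 1  regs=(0,13,6,10,10,7,13,13)
  step pc=1: sub  r2, r7, r0  regs=(0,13,13,10,10,7,13,13)
  step pc=2: xori  r2, r2, 2  regs=(0,13,15,10,10,7,13,13)
  step pc=3: beq  r1, r6, L13  cond=T  regs=(0,13,15,10,10,7,13,13)
  step pc=4: slt  r7, r3, r0  regs=(0,13,15,10,10,7,13,0)

r0=0 r1=13 r2=15 r3=10 r4=10 r5=7 r6=13 r7=0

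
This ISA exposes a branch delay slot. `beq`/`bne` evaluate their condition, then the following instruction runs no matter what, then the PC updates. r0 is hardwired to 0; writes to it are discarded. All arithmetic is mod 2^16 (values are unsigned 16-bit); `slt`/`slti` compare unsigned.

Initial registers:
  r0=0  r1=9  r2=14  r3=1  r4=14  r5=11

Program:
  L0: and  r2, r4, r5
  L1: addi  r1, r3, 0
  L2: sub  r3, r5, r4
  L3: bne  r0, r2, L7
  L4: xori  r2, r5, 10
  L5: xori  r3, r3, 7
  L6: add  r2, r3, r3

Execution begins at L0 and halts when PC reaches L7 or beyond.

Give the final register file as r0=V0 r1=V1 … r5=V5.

  step pc=0: and  r2, r4, r5  regs=(0,9,10,1,14,11)
  step pc=1: addi  r1, r3, 0  regs=(0,1,10,1,14,11)
  step pc=2: sub  r3, r5, r4  regs=(0,1,10,65533,14,11)
  step pc=3: bne  r0, r2, L7  cond=T  regs=(0,1,10,65533,14,11)
  step pc=4: xori  r2, r5, 10  regs=(0,1,1,65533,14,11)

r0=0 r1=1 r2=1 r3=65533 r4=14 r5=11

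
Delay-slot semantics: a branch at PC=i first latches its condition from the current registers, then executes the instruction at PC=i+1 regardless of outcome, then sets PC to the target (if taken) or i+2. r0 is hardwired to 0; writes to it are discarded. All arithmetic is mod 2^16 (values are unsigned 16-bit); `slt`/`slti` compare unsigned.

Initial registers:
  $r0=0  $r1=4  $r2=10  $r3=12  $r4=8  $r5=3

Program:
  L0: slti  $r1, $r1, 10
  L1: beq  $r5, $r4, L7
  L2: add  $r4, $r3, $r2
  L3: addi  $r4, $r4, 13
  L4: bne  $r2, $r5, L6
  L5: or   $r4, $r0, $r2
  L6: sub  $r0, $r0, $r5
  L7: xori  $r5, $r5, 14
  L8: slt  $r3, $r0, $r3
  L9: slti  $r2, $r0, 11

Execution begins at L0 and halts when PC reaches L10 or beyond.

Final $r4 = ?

  step pc=0: slti  $r1, $r1, 10  regs=(0,1,10,12,8,3)
  step pc=1: beq  $r5, $r4, L7  cond=F  regs=(0,1,10,12,8,3)
  step pc=2: add  $r4, $r3, $r2  regs=(0,1,10,12,22,3)
  step pc=3: addi  $r4, $r4, 13  regs=(0,1,10,12,35,3)
  step pc=4: bne  $r2, $r5, L6  cond=T  regs=(0,1,10,12,35,3)
  step pc=5: or   $r4, $r0, $r2  regs=(0,1,10,12,10,3)
  step pc=6: sub  $r0, $r0, $r5  regs=(0,1,10,12,10,3)
  step pc=7: xori  $r5, $r5, 14  regs=(0,1,10,12,10,13)
  step pc=8: slt  $r3, $r0, $r3  regs=(0,1,10,1,10,13)
  step pc=9: slti  $r2, $r0, 11  regs=(0,1,1,1,10,13)

10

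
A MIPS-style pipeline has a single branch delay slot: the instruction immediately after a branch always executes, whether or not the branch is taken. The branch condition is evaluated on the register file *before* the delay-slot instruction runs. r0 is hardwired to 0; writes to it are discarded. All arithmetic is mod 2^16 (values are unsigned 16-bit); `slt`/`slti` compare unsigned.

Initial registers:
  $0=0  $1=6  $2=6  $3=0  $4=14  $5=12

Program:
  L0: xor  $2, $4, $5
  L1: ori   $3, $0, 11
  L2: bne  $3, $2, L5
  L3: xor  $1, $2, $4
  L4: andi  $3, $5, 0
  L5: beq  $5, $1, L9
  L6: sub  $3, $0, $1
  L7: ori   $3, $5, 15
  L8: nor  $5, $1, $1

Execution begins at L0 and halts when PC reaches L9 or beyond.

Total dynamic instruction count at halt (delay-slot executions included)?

#0 xor  $2, $4, $5 ; 0/6/2/0/14/12
#1 ori   $3, $0, 11 ; 0/6/2/11/14/12
#2 bne  $3, $2, L5 ; 0/6/2/11/14/12 ; →target
#3 xor  $1, $2, $4 ; 0/12/2/11/14/12
#5 beq  $5, $1, L9 ; 0/12/2/11/14/12 ; →target
#6 sub  $3, $0, $1 ; 0/12/2/65524/14/12

6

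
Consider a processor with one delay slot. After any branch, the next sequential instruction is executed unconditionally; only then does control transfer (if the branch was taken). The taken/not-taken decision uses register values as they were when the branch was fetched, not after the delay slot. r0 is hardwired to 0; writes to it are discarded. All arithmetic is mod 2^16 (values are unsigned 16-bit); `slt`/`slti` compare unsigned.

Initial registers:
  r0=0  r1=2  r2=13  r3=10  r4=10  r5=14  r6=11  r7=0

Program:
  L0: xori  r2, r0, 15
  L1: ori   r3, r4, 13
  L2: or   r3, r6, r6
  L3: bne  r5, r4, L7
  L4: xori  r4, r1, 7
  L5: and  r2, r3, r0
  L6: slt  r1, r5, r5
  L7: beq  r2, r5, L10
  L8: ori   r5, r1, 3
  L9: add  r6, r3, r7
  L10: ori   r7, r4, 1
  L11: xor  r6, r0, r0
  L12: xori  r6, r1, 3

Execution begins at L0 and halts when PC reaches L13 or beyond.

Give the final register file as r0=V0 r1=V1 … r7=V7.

[0] xori  r2, r0, 15  →  {r0:0, r1:2, r2:15, r3:10, r4:10, r5:14, r6:11, r7:0}
[1] ori   r3, r4, 13  →  {r0:0, r1:2, r2:15, r3:15, r4:10, r5:14, r6:11, r7:0}
[2] or   r3, r6, r6  →  {r0:0, r1:2, r2:15, r3:11, r4:10, r5:14, r6:11, r7:0}
[3] bne  r5, r4, L7  →  {r0:0, r1:2, r2:15, r3:11, r4:10, r5:14, r6:11, r7:0}  ⟨branch taken⟩
[4] xori  r4, r1, 7  →  {r0:0, r1:2, r2:15, r3:11, r4:5, r5:14, r6:11, r7:0}
[7] beq  r2, r5, L10  →  {r0:0, r1:2, r2:15, r3:11, r4:5, r5:14, r6:11, r7:0}  ⟨branch fallthrough⟩
[8] ori   r5, r1, 3  →  {r0:0, r1:2, r2:15, r3:11, r4:5, r5:3, r6:11, r7:0}
[9] add  r6, r3, r7  →  {r0:0, r1:2, r2:15, r3:11, r4:5, r5:3, r6:11, r7:0}
[10] ori   r7, r4, 1  →  {r0:0, r1:2, r2:15, r3:11, r4:5, r5:3, r6:11, r7:5}
[11] xor  r6, r0, r0  →  {r0:0, r1:2, r2:15, r3:11, r4:5, r5:3, r6:0, r7:5}
[12] xori  r6, r1, 3  →  {r0:0, r1:2, r2:15, r3:11, r4:5, r5:3, r6:1, r7:5}

r0=0 r1=2 r2=15 r3=11 r4=5 r5=3 r6=1 r7=5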